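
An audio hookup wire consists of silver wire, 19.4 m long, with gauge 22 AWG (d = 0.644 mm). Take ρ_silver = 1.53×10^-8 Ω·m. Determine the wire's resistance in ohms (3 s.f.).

0.911 Ω

A = π(0.644/2 mm)² = π(3.2200e-04 m)² = 3.257e-07 m²
R = ρL/A = (1.53×10^-8)(19.4 m)/(3.257e-07 m²) = 0.911 Ω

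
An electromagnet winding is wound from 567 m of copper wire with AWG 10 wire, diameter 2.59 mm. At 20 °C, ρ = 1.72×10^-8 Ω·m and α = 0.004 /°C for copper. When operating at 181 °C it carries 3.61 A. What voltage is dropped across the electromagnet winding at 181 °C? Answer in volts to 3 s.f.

A = π(2.59/2 mm)² = π(1.2950e-03 m)² = 5.269e-06 m²
R₍20₎ = ρL/A = (1.72×10^-8)(567)/(5.269e-06) = 1.851 Ω
R₍181₎ = R₍20₎(1 + αΔT) = 1.851 × (1 + 0.004×161) = 3.043 Ω
V = IR = 3.61 × 3.043 = 11.0 V

11.0 V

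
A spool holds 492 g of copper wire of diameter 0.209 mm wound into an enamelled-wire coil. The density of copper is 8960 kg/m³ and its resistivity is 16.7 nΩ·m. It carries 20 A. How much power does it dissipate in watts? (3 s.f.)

ρ = 16.7 nΩ·m = 1.67×10^-8 Ω·m
A = π(d/2)² = π(1.0450e-04 m)² = 3.4307e-08 m²
L = m/(density·A) = 0.492/(8960×3.4307e-08) = 1601 m
R = ρL/A = (1.67×10^-8)(1601)/(3.4307e-08) = 779.1 Ω
P = I²R = (20)² × 779.1 = 3.12×10^5 W

3.12×10^5 W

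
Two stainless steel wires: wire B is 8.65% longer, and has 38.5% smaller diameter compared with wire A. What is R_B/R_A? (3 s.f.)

2.87

R ∝ L/d², so R_B/R_A = (1 + 8.65/100) × (1 − 38.5/100)⁻²
= 1.087 × 2.644 = 2.87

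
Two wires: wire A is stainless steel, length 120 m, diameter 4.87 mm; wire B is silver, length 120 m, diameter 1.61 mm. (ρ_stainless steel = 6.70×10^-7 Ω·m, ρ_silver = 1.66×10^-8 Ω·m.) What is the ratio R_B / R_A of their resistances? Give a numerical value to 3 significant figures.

0.227

R ∝ ρL/d², so R_B/R_A = (ρ_B/ρ_A) × (d_A/d_B)²
= (1.66×10^-8/6.70×10^-7) × (4.87/1.61)² = 0.227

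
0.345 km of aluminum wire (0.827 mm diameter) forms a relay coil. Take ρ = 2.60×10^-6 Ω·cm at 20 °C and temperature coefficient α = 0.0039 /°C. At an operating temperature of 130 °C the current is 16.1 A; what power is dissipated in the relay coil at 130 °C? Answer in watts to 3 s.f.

ρ = 2.60×10^-6 Ω·cm = 2.60×10^-8 Ω·m
A = π(d/2)² = π(4.1350e-04 m)² = 5.372e-07 m²
R₍20₎ = ρL/A = (2.60×10^-8)(345)/(5.372e-07) = 16.7 Ω
R₍130₎ = R₍20₎(1 + αΔT) = 16.7 × (1 + 0.0039×110) = 23.86 Ω
P = I²R = (16.1)² × 23.86 = 6190 W

6190 W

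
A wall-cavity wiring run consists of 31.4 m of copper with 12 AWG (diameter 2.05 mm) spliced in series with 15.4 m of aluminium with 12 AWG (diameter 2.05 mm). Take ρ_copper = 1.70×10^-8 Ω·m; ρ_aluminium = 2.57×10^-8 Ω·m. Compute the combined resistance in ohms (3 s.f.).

0.282 Ω

Segment 1: A = π(2.05/2 mm)² = π(1.0250e-03 m)² = 3.301e-06 m²
R₁ = ρL/A = (1.70×10^-8)(31.4)/(3.301e-06) = 0.1617 Ω
R₂ = (2.57×10^-8)(15.4)/(3.301e-06) = 0.1199 Ω
R = R₁ + R₂ = 0.282 Ω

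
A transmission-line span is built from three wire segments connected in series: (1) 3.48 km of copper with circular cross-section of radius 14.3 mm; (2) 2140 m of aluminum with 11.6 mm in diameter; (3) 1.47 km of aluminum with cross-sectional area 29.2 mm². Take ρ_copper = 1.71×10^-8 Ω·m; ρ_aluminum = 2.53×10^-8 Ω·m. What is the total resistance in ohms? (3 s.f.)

1.88 Ω

Seg 1: A = πr² = π(1.4300e-02 m)² = 6.424e-04 m²
R_1 = (1.71×10^-8)(3480)/(6.424e-04) = 0.09263 Ω
Seg 2: A = π(d/2)² = π(5.8000e-03 m)² = 1.057e-04 m²
R_2 = (2.53×10^-8)(2140)/(1.057e-04) = 0.5123 Ω
Seg 3: A = 29.2 mm² = 2.920e-05 m²
R_3 = (2.53×10^-8)(1470)/(2.920e-05) = 1.274 Ω
R_total = R_1 + R_2 + R_3 = 1.88 Ω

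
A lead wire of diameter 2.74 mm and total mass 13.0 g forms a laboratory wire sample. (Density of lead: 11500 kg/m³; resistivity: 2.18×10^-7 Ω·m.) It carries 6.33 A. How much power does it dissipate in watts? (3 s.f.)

0.284 W

A = π(d/2)² = π(1.3700e-03 m)² = 5.8965e-06 m²
L = m/(density·A) = 0.013/(11500×5.8965e-06) = 0.1917 m
R = ρL/A = (2.18×10^-7)(0.1917)/(5.8965e-06) = 0.007088 Ω
P = I²R = (6.33)² × 0.007088 = 0.284 W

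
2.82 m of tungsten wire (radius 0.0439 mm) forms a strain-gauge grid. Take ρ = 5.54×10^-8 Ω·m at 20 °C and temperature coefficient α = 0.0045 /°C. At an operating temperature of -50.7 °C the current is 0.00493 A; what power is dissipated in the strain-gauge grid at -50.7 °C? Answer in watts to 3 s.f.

A = πr² = π(4.3900e-05 m)² = 6.055e-09 m²
R₍20₎ = ρL/A = (5.54×10^-8)(2.82)/(6.055e-09) = 25.8 Ω
R₍-50.7₎ = R₍20₎(1 + αΔT) = 25.8 × (1 + 0.0045×-70.7) = 17.59 Ω
P = I²R = (0.00493)² × 17.59 = 4.28×10^-4 W

4.28×10^-4 W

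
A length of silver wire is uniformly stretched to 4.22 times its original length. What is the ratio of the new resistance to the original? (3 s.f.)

Volume constant ⇒ A' = A/k with k = 4.22. R' = ρ(kL)/(A/k) = k²R.
Factor = 17.8

17.8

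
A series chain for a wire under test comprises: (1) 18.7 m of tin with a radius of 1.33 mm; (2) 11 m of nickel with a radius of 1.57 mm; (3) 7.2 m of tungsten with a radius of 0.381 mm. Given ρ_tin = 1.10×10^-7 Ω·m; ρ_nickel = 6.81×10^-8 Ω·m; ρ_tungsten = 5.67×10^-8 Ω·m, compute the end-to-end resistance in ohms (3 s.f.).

Seg 1: A = πr² = π(1.3300e-03 m)² = 5.557e-06 m²
R_1 = (1.10×10^-7)(18.7)/(5.557e-06) = 0.3702 Ω
Seg 2: A = πr² = π(1.5700e-03 m)² = 7.744e-06 m²
R_2 = (6.81×10^-8)(11)/(7.744e-06) = 0.09674 Ω
Seg 3: A = πr² = π(3.8100e-04 m)² = 4.560e-07 m²
R_3 = (5.67×10^-8)(7.2)/(4.560e-07) = 0.8952 Ω
R_total = R_1 + R_2 + R_3 = 1.36 Ω

1.36 Ω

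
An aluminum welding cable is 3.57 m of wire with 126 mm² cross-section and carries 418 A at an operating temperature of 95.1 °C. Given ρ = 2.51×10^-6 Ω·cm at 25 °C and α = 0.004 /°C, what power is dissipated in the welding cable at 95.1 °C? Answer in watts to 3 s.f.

159 W

ρ = 2.51×10^-6 Ω·cm = 2.51×10^-8 Ω·m
A = 126 mm² = 1.260e-04 m²
R₍25₎ = ρL/A = (2.51×10^-8)(3.57)/(1.260e-04) = 7.112×10^-4 Ω
R₍95.1₎ = R₍25₎(1 + αΔT) = 7.112×10^-4 × (1 + 0.004×70.1) = 9.106×10^-4 Ω
P = I²R = (418)² × 9.106×10^-4 = 159 W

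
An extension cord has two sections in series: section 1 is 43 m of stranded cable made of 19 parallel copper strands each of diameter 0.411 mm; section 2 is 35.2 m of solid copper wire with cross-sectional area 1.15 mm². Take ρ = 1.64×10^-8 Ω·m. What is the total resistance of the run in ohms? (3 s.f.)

0.782 Ω

Section 1: A_strand = π(2.0550e-04)² = 1.327e-07 m²; R₁ = ρL/(N·A_s) = (1.64×10^-8)(43)/(19×1.327e-07) = 0.2798 Ω
Section 2: A = 1.15 mm² = 1.150e-06 m²
R₂ = (1.64×10^-8)(35.2)/(1.150e-06) = 0.502 Ω
R = R₁ + R₂ = 0.782 Ω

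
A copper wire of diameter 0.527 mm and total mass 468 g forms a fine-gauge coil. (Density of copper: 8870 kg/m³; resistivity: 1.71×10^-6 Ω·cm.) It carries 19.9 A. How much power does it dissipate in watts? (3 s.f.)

ρ = 1.71×10^-6 Ω·cm = 1.71×10^-8 Ω·m
A = π(d/2)² = π(2.6350e-04 m)² = 2.1813e-07 m²
L = m/(density·A) = 0.468/(8870×2.1813e-07) = 241.9 m
R = ρL/A = (1.71×10^-8)(241.9)/(2.1813e-07) = 18.96 Ω
P = I²R = (19.9)² × 18.96 = 7510 W

7510 W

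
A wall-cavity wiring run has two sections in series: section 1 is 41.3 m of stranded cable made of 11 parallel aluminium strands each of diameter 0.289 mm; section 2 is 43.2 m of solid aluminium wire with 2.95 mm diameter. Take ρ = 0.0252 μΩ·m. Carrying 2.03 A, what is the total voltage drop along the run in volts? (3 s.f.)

ρ = 0.0252 μΩ·m = 2.52×10^-8 Ω·m
Section 1: A_strand = π(1.4450e-04)² = 6.560e-08 m²; R₁ = ρL/(N·A_s) = (2.52×10^-8)(41.3)/(11×6.560e-08) = 1.442 Ω
Section 2: A = π(d/2)² = π(1.4750e-03 m)² = 6.835e-06 m²
R₂ = (2.52×10^-8)(43.2)/(6.835e-06) = 0.1593 Ω
R = R₁ + R₂ = 1.602 Ω
V = IR = 2.03 × 1.602 = 3.25 V

3.25 V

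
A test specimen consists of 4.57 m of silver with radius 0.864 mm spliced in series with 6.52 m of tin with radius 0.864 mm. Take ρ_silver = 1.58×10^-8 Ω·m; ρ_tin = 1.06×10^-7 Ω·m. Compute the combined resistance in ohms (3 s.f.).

Segment 1: A = πr² = π(8.6400e-04 m)² = 2.345e-06 m²
R₁ = ρL/A = (1.58×10^-8)(4.57)/(2.345e-06) = 0.03079 Ω
R₂ = (1.06×10^-7)(6.52)/(2.345e-06) = 0.2947 Ω
R = R₁ + R₂ = 0.325 Ω

0.325 Ω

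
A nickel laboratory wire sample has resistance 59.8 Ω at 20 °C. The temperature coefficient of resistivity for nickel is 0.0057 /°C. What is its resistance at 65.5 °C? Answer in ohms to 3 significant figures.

75.3 Ω

ΔT = 65.5 − 20 = 45.5 °C
R = R₀(1 + αΔT) = 59.8 × (1 + 0.0057×45.5) = 59.8 × 1.259 = 75.3 Ω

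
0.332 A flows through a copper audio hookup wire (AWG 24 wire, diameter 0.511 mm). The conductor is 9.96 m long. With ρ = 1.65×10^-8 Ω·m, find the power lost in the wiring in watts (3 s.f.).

A = π(0.511/2 mm)² = π(2.5550e-04 m)² = 2.051e-07 m²
R = ρL/A = (1.65×10^-8)(9.96)/(2.051e-07) = 0.8013 Ω
P = I²R = (0.332)² × 0.8013 = 0.0883 W

0.0883 W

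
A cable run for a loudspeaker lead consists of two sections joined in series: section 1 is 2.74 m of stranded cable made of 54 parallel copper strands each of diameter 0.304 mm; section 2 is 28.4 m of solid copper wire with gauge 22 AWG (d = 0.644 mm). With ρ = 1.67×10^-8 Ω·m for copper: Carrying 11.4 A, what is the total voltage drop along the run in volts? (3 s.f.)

Section 1: A_strand = π(1.5200e-04)² = 7.258e-08 m²; R₁ = ρL/(N·A_s) = (1.67×10^-8)(2.74)/(54×7.258e-08) = 0.01167 Ω
Section 2: A = π(0.644/2 mm)² = π(3.2200e-04 m)² = 3.257e-07 m²
R₂ = (1.67×10^-8)(28.4)/(3.257e-07) = 1.456 Ω
R = R₁ + R₂ = 1.468 Ω
V = IR = 11.4 × 1.468 = 16.7 V

16.7 V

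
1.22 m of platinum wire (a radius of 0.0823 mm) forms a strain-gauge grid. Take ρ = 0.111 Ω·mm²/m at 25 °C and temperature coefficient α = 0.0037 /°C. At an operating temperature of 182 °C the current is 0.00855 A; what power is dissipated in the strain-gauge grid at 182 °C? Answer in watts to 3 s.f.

7.35×10^-4 W

ρ = 0.111 Ω·mm²/m = 1.11×10^-7 Ω·m
A = πr² = π(8.2300e-05 m)² = 2.128e-08 m²
R₍25₎ = ρL/A = (1.11×10^-7)(1.22)/(2.128e-08) = 6.364 Ω
R₍182₎ = R₍25₎(1 + αΔT) = 6.364 × (1 + 0.0037×157) = 10.06 Ω
P = I²R = (0.00855)² × 10.06 = 7.35×10^-4 W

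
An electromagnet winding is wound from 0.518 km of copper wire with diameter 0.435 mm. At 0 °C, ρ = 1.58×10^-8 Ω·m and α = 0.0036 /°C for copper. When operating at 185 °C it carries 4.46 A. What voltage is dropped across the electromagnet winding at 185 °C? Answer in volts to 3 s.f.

A = π(d/2)² = π(2.1750e-04 m)² = 1.486e-07 m²
R₍0₎ = ρL/A = (1.58×10^-8)(518)/(1.486e-07) = 55.07 Ω
R₍185₎ = R₍0₎(1 + αΔT) = 55.07 × (1 + 0.0036×185) = 91.75 Ω
V = IR = 4.46 × 91.75 = 409 V

409 V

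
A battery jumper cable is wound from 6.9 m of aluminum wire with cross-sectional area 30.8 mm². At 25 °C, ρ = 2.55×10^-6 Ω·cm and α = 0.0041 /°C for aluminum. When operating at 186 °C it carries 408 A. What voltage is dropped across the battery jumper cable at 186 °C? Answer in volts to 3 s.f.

ρ = 2.55×10^-6 Ω·cm = 2.55×10^-8 Ω·m
A = 30.8 mm² = 3.080e-05 m²
R₍25₎ = ρL/A = (2.55×10^-8)(6.9)/(3.080e-05) = 0.005713 Ω
R₍186₎ = R₍25₎(1 + αΔT) = 0.005713 × (1 + 0.0041×161) = 0.009484 Ω
V = IR = 408 × 0.009484 = 3.87 V

3.87 V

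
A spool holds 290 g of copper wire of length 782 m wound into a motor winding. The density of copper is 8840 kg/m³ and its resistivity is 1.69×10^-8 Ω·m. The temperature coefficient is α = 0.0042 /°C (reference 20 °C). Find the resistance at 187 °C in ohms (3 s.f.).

536 Ω

A = m/(density·L) = 0.29/(8840×782) = 4.1951e-08 m²
R = ρL/A = (1.69×10^-8)(782)/(4.1951e-08) = 315 Ω
R(187 °C) = 315 × (1 + 0.0042×167) = 536 Ω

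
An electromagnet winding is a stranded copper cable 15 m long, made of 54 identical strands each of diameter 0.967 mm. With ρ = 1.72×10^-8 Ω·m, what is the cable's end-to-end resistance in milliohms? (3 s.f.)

6.51 mΩ

A_strand = π(4.8350e-04 m)² = 7.344e-07 m²
R_strand = ρL/A = (1.72×10^-8)(15)/(7.344e-07) = 0.3513 Ω
R_total = R_strand/N = 0.3513/54 = 6.51 mΩ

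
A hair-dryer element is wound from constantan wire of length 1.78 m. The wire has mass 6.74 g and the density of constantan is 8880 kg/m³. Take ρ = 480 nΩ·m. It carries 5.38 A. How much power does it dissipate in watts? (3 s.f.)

ρ = 480 nΩ·m = 4.80×10^-7 Ω·m
A = m/(density·L) = 0.00674/(8880×1.78) = 4.2641e-07 m²
R = ρL/A = (4.80×10^-7)(1.78)/(4.2641e-07) = 2.004 Ω
P = I²R = (5.38)² × 2.004 = 58.0 W

58.0 W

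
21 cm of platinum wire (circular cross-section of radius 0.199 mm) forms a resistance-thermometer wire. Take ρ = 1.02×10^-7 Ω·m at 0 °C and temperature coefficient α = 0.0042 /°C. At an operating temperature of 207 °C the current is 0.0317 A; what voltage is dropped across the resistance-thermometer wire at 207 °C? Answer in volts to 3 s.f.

0.0102 V

A = πr² = π(1.9900e-04 m)² = 1.244e-07 m²
R₍0₎ = ρL/A = (1.02×10^-7)(0.21)/(1.244e-07) = 0.1722 Ω
R₍207₎ = R₍0₎(1 + αΔT) = 0.1722 × (1 + 0.0042×207) = 0.3219 Ω
V = IR = 0.0317 × 0.3219 = 0.0102 V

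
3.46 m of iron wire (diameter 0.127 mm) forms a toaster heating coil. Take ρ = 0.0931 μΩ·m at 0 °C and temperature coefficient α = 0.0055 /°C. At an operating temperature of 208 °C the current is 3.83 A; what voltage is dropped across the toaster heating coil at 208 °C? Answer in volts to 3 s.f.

ρ = 0.0931 μΩ·m = 9.31×10^-8 Ω·m
A = π(d/2)² = π(6.3500e-05 m)² = 1.267e-08 m²
R₍0₎ = ρL/A = (9.31×10^-8)(3.46)/(1.267e-08) = 25.43 Ω
R₍208₎ = R₍0₎(1 + αΔT) = 25.43 × (1 + 0.0055×208) = 54.52 Ω
V = IR = 3.83 × 54.52 = 209 V

209 V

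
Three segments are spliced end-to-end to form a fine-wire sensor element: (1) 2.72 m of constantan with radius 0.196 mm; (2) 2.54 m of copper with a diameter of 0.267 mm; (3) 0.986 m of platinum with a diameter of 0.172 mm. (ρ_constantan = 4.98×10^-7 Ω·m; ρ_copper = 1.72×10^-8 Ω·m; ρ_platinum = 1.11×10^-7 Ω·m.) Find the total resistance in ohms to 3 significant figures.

16.7 Ω

Seg 1: A = πr² = π(1.9600e-04 m)² = 1.207e-07 m²
R_1 = (4.98×10^-7)(2.72)/(1.207e-07) = 11.22 Ω
Seg 2: A = π(d/2)² = π(1.3350e-04 m)² = 5.599e-08 m²
R_2 = (1.72×10^-8)(2.54)/(5.599e-08) = 0.7803 Ω
Seg 3: A = π(d/2)² = π(8.6000e-05 m)² = 2.324e-08 m²
R_3 = (1.11×10^-7)(0.986)/(2.324e-08) = 4.71 Ω
R_total = R_1 + R_2 + R_3 = 16.7 Ω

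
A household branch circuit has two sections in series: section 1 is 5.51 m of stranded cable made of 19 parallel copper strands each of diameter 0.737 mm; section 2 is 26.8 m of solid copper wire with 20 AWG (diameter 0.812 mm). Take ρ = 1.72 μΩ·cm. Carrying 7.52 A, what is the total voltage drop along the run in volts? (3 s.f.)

ρ = 1.72 μΩ·cm = 1.72×10^-8 Ω·m
Section 1: A_strand = π(3.6850e-04)² = 4.266e-07 m²; R₁ = ρL/(N·A_s) = (1.72×10^-8)(5.51)/(19×4.266e-07) = 0.01169 Ω
Section 2: A = π(0.812/2 mm)² = π(4.0600e-04 m)² = 5.178e-07 m²
R₂ = (1.72×10^-8)(26.8)/(5.178e-07) = 0.8901 Ω
R = R₁ + R₂ = 0.9018 Ω
V = IR = 7.52 × 0.9018 = 6.78 V

6.78 V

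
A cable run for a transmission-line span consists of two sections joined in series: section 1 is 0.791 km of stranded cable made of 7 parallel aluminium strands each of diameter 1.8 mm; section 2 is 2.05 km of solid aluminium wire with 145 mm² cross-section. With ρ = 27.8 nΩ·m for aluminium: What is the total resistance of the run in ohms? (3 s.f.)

1.63 Ω

ρ = 27.8 nΩ·m = 2.78×10^-8 Ω·m
Section 1: A_strand = π(9.0000e-04)² = 2.545e-06 m²; R₁ = ρL/(N·A_s) = (2.78×10^-8)(791)/(7×2.545e-06) = 1.234 Ω
Section 2: A = 145 mm² = 1.450e-04 m²
R₂ = (2.78×10^-8)(2050)/(1.450e-04) = 0.393 Ω
R = R₁ + R₂ = 1.63 Ω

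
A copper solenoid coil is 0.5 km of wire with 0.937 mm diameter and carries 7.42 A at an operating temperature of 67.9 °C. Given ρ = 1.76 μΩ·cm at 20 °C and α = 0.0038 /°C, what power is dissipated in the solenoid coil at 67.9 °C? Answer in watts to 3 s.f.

831 W

ρ = 1.76 μΩ·cm = 1.76×10^-8 Ω·m
A = π(d/2)² = π(4.6850e-04 m)² = 6.896e-07 m²
R₍20₎ = ρL/A = (1.76×10^-8)(500)/(6.896e-07) = 12.76 Ω
R₍67.9₎ = R₍20₎(1 + αΔT) = 12.76 × (1 + 0.0038×47.9) = 15.08 Ω
P = I²R = (7.42)² × 15.08 = 831 W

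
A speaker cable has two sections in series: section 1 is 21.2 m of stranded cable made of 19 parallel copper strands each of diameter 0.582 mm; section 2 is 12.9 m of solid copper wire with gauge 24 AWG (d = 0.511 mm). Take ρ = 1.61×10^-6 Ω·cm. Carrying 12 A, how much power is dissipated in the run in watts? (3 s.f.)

ρ = 1.61×10^-6 Ω·cm = 1.61×10^-8 Ω·m
Section 1: A_strand = π(2.9100e-04)² = 2.660e-07 m²; R₁ = ρL/(N·A_s) = (1.61×10^-8)(21.2)/(19×2.660e-07) = 0.06753 Ω
Section 2: A = π(0.511/2 mm)² = π(2.5550e-04 m)² = 2.051e-07 m²
R₂ = (1.61×10^-8)(12.9)/(2.051e-07) = 1.013 Ω
R = R₁ + R₂ = 1.08 Ω
P = I²R = (12)² × 1.08 = 156 W

156 W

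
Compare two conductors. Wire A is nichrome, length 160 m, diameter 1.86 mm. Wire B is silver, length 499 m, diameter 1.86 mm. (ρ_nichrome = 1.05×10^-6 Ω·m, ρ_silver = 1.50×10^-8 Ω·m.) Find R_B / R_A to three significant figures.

0.0446

R ∝ ρL/d², so R_B/R_A = (ρ_B/ρ_A) × (L_B/L_A)
= (1.50×10^-8/1.05×10^-6) × (499/160) = 0.0446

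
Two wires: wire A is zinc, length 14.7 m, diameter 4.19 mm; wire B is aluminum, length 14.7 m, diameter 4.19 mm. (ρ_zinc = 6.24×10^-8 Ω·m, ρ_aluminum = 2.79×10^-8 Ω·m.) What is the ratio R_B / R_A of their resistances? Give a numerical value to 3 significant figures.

R ∝ ρL/d², so R_B/R_A = (ρ_B/ρ_A)
= (2.79×10^-8/6.24×10^-8) = 0.447

0.447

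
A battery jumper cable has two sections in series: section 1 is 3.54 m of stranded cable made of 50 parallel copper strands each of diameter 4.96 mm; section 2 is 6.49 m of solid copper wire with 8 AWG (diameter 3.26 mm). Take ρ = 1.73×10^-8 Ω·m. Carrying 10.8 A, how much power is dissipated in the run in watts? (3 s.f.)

1.58 W

Section 1: A_strand = π(2.4800e-03)² = 1.932e-05 m²; R₁ = ρL/(N·A_s) = (1.73×10^-8)(3.54)/(50×1.932e-05) = 6.339×10^-5 Ω
Section 2: A = π(3.26/2 mm)² = π(1.6300e-03 m)² = 8.347e-06 m²
R₂ = (1.73×10^-8)(6.49)/(8.347e-06) = 0.01345 Ω
R = R₁ + R₂ = 0.01351 Ω
P = I²R = (10.8)² × 0.01351 = 1.58 W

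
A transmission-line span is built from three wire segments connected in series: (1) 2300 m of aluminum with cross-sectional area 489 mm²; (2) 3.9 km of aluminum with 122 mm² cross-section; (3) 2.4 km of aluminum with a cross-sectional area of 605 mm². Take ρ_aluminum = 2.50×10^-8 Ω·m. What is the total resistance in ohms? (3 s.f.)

Seg 1: A = 489 mm² = 4.890e-04 m²
R_1 = (2.50×10^-8)(2300)/(4.890e-04) = 0.1176 Ω
Seg 2: A = 122 mm² = 1.220e-04 m²
R_2 = (2.50×10^-8)(3900)/(1.220e-04) = 0.7992 Ω
Seg 3: A = 605 mm² = 6.050e-04 m²
R_3 = (2.50×10^-8)(2400)/(6.050e-04) = 0.09917 Ω
R_total = R_1 + R_2 + R_3 = 1.02 Ω

1.02 Ω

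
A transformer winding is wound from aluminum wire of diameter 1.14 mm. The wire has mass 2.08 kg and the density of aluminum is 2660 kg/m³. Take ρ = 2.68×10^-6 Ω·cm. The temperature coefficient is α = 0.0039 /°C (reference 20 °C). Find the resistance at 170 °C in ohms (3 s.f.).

ρ = 2.68×10^-6 Ω·cm = 2.68×10^-8 Ω·m
A = π(d/2)² = π(5.7000e-04 m)² = 1.0207e-06 m²
L = m/(density·A) = 2.08/(2660×1.0207e-06) = 766.1 m
R = ρL/A = (2.68×10^-8)(766.1)/(1.0207e-06) = 20.11 Ω
R(170 °C) = 20.11 × (1 + 0.0039×150) = 31.9 Ω

31.9 Ω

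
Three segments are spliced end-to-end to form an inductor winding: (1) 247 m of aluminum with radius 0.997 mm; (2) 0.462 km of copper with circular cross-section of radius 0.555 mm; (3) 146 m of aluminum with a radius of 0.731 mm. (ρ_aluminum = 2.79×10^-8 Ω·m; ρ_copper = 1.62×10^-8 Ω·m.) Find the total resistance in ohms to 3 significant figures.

Seg 1: A = πr² = π(9.9700e-04 m)² = 3.123e-06 m²
R_1 = (2.79×10^-8)(247)/(3.123e-06) = 2.207 Ω
Seg 2: A = πr² = π(5.5500e-04 m)² = 9.677e-07 m²
R_2 = (1.62×10^-8)(462)/(9.677e-07) = 7.734 Ω
Seg 3: A = πr² = π(7.3100e-04 m)² = 1.679e-06 m²
R_3 = (2.79×10^-8)(146)/(1.679e-06) = 2.426 Ω
R_total = R_1 + R_2 + R_3 = 12.4 Ω

12.4 Ω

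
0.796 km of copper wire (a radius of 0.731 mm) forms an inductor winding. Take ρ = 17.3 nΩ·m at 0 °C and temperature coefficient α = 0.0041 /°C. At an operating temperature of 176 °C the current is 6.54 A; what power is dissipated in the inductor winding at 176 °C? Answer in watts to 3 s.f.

604 W

ρ = 17.3 nΩ·m = 1.73×10^-8 Ω·m
A = πr² = π(7.3100e-04 m)² = 1.679e-06 m²
R₍0₎ = ρL/A = (1.73×10^-8)(796)/(1.679e-06) = 8.203 Ω
R₍176₎ = R₍0₎(1 + αΔT) = 8.203 × (1 + 0.0041×176) = 14.12 Ω
P = I²R = (6.54)² × 14.12 = 604 W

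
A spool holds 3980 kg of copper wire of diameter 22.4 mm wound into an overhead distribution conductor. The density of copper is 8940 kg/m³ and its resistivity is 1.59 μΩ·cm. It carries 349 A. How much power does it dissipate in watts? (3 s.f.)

ρ = 1.59 μΩ·cm = 1.59×10^-8 Ω·m
A = π(d/2)² = π(1.1200e-02 m)² = 3.9408e-04 m²
L = m/(density·A) = 3980/(8940×3.9408e-04) = 1130 m
R = ρL/A = (1.59×10^-8)(1130)/(3.9408e-04) = 0.04558 Ω
P = I²R = (349)² × 0.04558 = 5550 W

5550 W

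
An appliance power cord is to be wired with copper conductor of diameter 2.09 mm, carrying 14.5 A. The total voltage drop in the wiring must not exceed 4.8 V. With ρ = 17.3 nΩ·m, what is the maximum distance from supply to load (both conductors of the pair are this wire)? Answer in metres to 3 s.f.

ρ = 17.3 nΩ·m = 1.73×10^-8 Ω·m
A = π(d/2)² = π(1.0450e-03 m)² = 3.431e-06 m²
L_max = V_max·A/(2·ρI) = (4.8)(3.431e-06)/(2×1.73×10^-8×14.5) = 32.8 m

32.8 m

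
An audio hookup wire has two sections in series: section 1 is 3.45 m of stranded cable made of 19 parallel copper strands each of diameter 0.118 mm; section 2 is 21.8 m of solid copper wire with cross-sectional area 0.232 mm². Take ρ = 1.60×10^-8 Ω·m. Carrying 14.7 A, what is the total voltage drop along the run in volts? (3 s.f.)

Section 1: A_strand = π(5.9000e-05)² = 1.094e-08 m²; R₁ = ρL/(N·A_s) = (1.60×10^-8)(3.45)/(19×1.094e-08) = 0.2657 Ω
Section 2: A = 0.232 mm² = 2.320e-07 m²
R₂ = (1.60×10^-8)(21.8)/(2.320e-07) = 1.503 Ω
R = R₁ + R₂ = 1.769 Ω
V = IR = 14.7 × 1.769 = 26.0 V

26.0 V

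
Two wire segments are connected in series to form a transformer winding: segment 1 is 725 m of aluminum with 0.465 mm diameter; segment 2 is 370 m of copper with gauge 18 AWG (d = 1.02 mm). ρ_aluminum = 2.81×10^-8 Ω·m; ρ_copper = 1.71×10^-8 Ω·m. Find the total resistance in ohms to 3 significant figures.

Segment 1: A = π(d/2)² = π(2.3250e-04 m)² = 1.698e-07 m²
R₁ = ρL/A = (2.81×10^-8)(725)/(1.698e-07) = 120 Ω
Segment 2: A = π(1.02/2 mm)² = π(5.1000e-04 m)² = 8.171e-07 m²
R₂ = (1.71×10^-8)(370)/(8.171e-07) = 7.743 Ω
R = R₁ + R₂ = 128 Ω

128 Ω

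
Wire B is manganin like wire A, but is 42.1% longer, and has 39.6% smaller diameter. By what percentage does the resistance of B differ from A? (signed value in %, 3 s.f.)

R ∝ L/d², so R_B/R_A = (1 + 42.1/100) × (1 − 39.6/100)⁻²
= 1.421 × 2.741 = 3.895
(R_B − R_A)/R_A = 3.895 − 1 = 290%

290%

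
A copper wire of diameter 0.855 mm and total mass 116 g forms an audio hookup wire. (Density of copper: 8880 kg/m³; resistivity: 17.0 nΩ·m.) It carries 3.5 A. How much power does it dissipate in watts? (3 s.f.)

ρ = 17.0 nΩ·m = 1.70×10^-8 Ω·m
A = π(d/2)² = π(4.2750e-04 m)² = 5.7415e-07 m²
L = m/(density·A) = 0.116/(8880×5.7415e-07) = 22.75 m
R = ρL/A = (1.70×10^-8)(22.75)/(5.7415e-07) = 0.6737 Ω
P = I²R = (3.5)² × 0.6737 = 8.25 W

8.25 W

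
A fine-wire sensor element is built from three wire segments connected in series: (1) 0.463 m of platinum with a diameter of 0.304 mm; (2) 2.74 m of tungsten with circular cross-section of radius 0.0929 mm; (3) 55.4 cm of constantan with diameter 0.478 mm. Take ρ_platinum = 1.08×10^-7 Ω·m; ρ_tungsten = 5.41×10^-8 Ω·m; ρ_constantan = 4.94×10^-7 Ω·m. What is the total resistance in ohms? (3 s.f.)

7.68 Ω

Seg 1: A = π(d/2)² = π(1.5200e-04 m)² = 7.258e-08 m²
R_1 = (1.08×10^-7)(0.463)/(7.258e-08) = 0.6889 Ω
Seg 2: A = πr² = π(9.2900e-05 m)² = 2.711e-08 m²
R_2 = (5.41×10^-8)(2.74)/(2.711e-08) = 5.467 Ω
Seg 3: A = π(d/2)² = π(2.3900e-04 m)² = 1.795e-07 m²
R_3 = (4.94×10^-7)(0.554)/(1.795e-07) = 1.525 Ω
R_total = R_1 + R_2 + R_3 = 7.68 Ω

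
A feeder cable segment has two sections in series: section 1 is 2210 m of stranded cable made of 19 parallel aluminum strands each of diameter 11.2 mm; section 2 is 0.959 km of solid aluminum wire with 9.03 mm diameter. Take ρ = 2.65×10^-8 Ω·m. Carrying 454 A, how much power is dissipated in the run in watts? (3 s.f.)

88200 W

Section 1: A_strand = π(5.6000e-03)² = 9.852e-05 m²; R₁ = ρL/(N·A_s) = (2.65×10^-8)(2210)/(19×9.852e-05) = 0.03129 Ω
Section 2: A = π(d/2)² = π(4.5150e-03 m)² = 6.404e-05 m²
R₂ = (2.65×10^-8)(959)/(6.404e-05) = 0.3968 Ω
R = R₁ + R₂ = 0.4281 Ω
P = I²R = (454)² × 0.4281 = 88200 W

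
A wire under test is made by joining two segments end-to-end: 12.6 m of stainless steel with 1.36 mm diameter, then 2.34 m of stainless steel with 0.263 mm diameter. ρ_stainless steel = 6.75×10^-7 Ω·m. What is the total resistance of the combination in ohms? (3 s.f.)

34.9 Ω

Segment 1: A = π(d/2)² = π(6.8000e-04 m)² = 1.453e-06 m²
R₁ = ρL/A = (6.75×10^-7)(12.6)/(1.453e-06) = 5.855 Ω
Segment 2: A = π(d/2)² = π(1.3150e-04 m)² = 5.433e-08 m²
R₂ = (6.75×10^-7)(2.34)/(5.433e-08) = 29.07 Ω
R = R₁ + R₂ = 34.9 Ω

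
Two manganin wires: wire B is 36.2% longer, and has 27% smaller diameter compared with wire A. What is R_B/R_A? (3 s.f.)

R ∝ L/d², so R_B/R_A = (1 + 36.2/100) × (1 − 27/100)⁻²
= 1.362 × 1.877 = 2.56

2.56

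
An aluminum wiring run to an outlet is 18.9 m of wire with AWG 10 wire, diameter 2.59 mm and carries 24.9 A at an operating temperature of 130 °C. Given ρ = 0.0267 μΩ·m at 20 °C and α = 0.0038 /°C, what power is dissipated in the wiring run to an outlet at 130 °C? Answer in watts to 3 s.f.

ρ = 0.0267 μΩ·m = 2.67×10^-8 Ω·m
A = π(2.59/2 mm)² = π(1.2950e-03 m)² = 5.269e-06 m²
R₍20₎ = ρL/A = (2.67×10^-8)(18.9)/(5.269e-06) = 0.09578 Ω
R₍130₎ = R₍20₎(1 + αΔT) = 0.09578 × (1 + 0.0038×110) = 0.1358 Ω
P = I²R = (24.9)² × 0.1358 = 84.2 W

84.2 W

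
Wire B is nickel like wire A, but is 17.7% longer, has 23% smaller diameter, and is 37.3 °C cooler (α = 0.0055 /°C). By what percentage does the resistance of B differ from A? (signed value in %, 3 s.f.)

57.8%

R ∝ ρL/d² with ρ ∝ (1+αΔT), so R_B/R_A = (1 + 17.7/100) × (1 − 23/100)⁻² × (1 − 0.0055×37.3)
= 1.177 × 1.687 × 0.7948 = 1.578
(R_B − R_A)/R_A = 1.578 − 1 = 57.8%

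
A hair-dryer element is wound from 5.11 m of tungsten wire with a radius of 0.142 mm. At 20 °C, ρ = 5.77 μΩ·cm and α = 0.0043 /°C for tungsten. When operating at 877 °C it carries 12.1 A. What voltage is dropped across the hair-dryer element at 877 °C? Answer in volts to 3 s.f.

ρ = 5.77 μΩ·cm = 5.77×10^-8 Ω·m
A = πr² = π(1.4200e-04 m)² = 6.335e-08 m²
R₍20₎ = ρL/A = (5.77×10^-8)(5.11)/(6.335e-08) = 4.654 Ω
R₍877₎ = R₍20₎(1 + αΔT) = 4.654 × (1 + 0.0043×857) = 21.81 Ω
V = IR = 12.1 × 21.81 = 264 V

264 V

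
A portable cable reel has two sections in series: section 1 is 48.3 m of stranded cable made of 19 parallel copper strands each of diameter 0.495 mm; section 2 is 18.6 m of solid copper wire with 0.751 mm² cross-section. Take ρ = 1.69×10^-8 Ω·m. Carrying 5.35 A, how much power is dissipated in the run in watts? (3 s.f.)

Section 1: A_strand = π(2.4750e-04)² = 1.924e-07 m²; R₁ = ρL/(N·A_s) = (1.69×10^-8)(48.3)/(19×1.924e-07) = 0.2232 Ω
Section 2: A = 0.751 mm² = 7.510e-07 m²
R₂ = (1.69×10^-8)(18.6)/(7.510e-07) = 0.4186 Ω
R = R₁ + R₂ = 0.6418 Ω
P = I²R = (5.35)² × 0.6418 = 18.4 W

18.4 W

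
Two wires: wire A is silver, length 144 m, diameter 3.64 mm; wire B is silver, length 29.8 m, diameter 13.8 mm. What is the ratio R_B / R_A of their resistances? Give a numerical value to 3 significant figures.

R ∝ ρL/d², so R_B/R_A = (L_B/L_A) × (d_A/d_B)²
= (29.8/144) × (3.64/13.8)² = 0.0144

0.0144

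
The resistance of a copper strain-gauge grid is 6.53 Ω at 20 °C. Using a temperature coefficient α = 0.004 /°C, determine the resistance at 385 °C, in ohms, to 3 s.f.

16.1 Ω

ΔT = 385 − 20 = 365 °C
R = R₀(1 + αΔT) = 6.53 × (1 + 0.004×365) = 6.53 × 2.46 = 16.1 Ω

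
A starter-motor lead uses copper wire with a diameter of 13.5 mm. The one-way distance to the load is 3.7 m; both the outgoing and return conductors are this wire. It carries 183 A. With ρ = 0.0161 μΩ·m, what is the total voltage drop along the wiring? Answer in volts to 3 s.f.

0.152 V

ρ = 0.0161 μΩ·m = 1.61×10^-8 Ω·m
A = π(d/2)² = π(6.7500e-03 m)² = 1.431e-04 m²
Total conductor length (both ways) L = 2 × 3.7 = 7.4 m
R = ρL/A = (1.61×10^-8)(7.4)/(1.431e-04) = 8.323×10^-4 Ω
V = IR = 183 × 8.323×10^-4 = 0.152 V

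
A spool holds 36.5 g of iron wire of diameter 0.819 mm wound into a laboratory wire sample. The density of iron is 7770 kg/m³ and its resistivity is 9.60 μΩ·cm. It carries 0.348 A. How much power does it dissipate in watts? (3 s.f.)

ρ = 9.60 μΩ·cm = 9.60×10^-8 Ω·m
A = π(d/2)² = π(4.0950e-04 m)² = 5.2681e-07 m²
L = m/(density·A) = 0.0365/(7770×5.2681e-07) = 8.917 m
R = ρL/A = (9.60×10^-8)(8.917)/(5.2681e-07) = 1.625 Ω
P = I²R = (0.348)² × 1.625 = 0.197 W

0.197 W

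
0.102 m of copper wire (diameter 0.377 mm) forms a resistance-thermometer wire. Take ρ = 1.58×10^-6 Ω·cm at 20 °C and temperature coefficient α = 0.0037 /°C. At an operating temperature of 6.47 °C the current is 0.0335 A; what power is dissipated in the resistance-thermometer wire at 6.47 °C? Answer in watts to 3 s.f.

ρ = 1.58×10^-6 Ω·cm = 1.58×10^-8 Ω·m
A = π(d/2)² = π(1.8850e-04 m)² = 1.116e-07 m²
R₍20₎ = ρL/A = (1.58×10^-8)(0.102)/(1.116e-07) = 0.01444 Ω
R₍6.47₎ = R₍20₎(1 + αΔT) = 0.01444 × (1 + 0.0037×-13.5) = 0.01371 Ω
P = I²R = (0.0335)² × 0.01371 = 1.54×10^-5 W

1.54×10^-5 W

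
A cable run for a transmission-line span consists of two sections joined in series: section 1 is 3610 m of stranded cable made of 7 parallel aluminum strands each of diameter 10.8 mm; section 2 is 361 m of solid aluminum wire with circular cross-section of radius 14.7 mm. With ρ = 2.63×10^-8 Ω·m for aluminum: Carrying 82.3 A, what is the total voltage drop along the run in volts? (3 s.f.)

13.3 V

Section 1: A_strand = π(5.4000e-03)² = 9.161e-05 m²; R₁ = ρL/(N·A_s) = (2.63×10^-8)(3610)/(7×9.161e-05) = 0.1481 Ω
Section 2: A = πr² = π(1.4700e-02 m)² = 6.789e-04 m²
R₂ = (2.63×10^-8)(361)/(6.789e-04) = 0.01399 Ω
R = R₁ + R₂ = 0.162 Ω
V = IR = 82.3 × 0.162 = 13.3 V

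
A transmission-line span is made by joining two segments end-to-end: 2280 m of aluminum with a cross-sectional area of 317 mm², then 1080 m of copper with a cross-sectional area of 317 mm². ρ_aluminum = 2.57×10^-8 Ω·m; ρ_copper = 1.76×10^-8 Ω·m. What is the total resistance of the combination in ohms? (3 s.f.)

Segment 1: A = 317 mm² = 3.170e-04 m²
R₁ = ρL/A = (2.57×10^-8)(2280)/(3.170e-04) = 0.1848 Ω
R₂ = (1.76×10^-8)(1080)/(3.170e-04) = 0.05996 Ω
R = R₁ + R₂ = 0.245 Ω

0.245 Ω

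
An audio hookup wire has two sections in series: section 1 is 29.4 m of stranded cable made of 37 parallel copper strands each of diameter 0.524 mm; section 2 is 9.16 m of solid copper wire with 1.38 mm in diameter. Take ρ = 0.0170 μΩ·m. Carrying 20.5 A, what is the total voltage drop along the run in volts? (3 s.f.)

3.42 V

ρ = 0.0170 μΩ·m = 1.70×10^-8 Ω·m
Section 1: A_strand = π(2.6200e-04)² = 2.157e-07 m²; R₁ = ρL/(N·A_s) = (1.70×10^-8)(29.4)/(37×2.157e-07) = 0.06264 Ω
Section 2: A = π(d/2)² = π(6.9000e-04 m)² = 1.496e-06 m²
R₂ = (1.70×10^-8)(9.16)/(1.496e-06) = 0.1041 Ω
R = R₁ + R₂ = 0.1667 Ω
V = IR = 20.5 × 0.1667 = 3.42 V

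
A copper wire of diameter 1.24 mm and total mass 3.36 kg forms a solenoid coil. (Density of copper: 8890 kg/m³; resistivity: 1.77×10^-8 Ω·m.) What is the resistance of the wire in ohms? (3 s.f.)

A = π(d/2)² = π(6.2000e-04 m)² = 1.2076e-06 m²
L = m/(density·A) = 3.36/(8890×1.2076e-06) = 313 m
R = ρL/A = (1.77×10^-8)(313)/(1.2076e-06) = 4.59 Ω

4.59 Ω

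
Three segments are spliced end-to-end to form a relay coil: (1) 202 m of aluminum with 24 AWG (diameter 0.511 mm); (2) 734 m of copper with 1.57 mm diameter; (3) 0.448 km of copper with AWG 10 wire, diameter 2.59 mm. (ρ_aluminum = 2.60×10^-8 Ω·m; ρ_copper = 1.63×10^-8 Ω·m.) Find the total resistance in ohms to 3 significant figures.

33.2 Ω

Seg 1: A = π(0.511/2 mm)² = π(2.5550e-04 m)² = 2.051e-07 m²
R_1 = (2.60×10^-8)(202)/(2.051e-07) = 25.61 Ω
Seg 2: A = π(d/2)² = π(7.8500e-04 m)² = 1.936e-06 m²
R_2 = (1.63×10^-8)(734)/(1.936e-06) = 6.18 Ω
Seg 3: A = π(2.59/2 mm)² = π(1.2950e-03 m)² = 5.269e-06 m²
R_3 = (1.63×10^-8)(448)/(5.269e-06) = 1.386 Ω
R_total = R_1 + R_2 + R_3 = 33.2 Ω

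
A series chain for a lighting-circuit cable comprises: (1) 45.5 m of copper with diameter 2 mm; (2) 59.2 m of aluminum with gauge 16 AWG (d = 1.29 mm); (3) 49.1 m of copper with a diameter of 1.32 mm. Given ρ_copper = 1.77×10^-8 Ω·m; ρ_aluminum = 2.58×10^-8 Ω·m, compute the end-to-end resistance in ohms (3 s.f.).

2.06 Ω

Seg 1: A = π(d/2)² = π(1.0000e-03 m)² = 3.142e-06 m²
R_1 = (1.77×10^-8)(45.5)/(3.142e-06) = 0.2564 Ω
Seg 2: A = π(1.29/2 mm)² = π(6.4500e-04 m)² = 1.307e-06 m²
R_2 = (2.58×10^-8)(59.2)/(1.307e-06) = 1.169 Ω
Seg 3: A = π(d/2)² = π(6.6000e-04 m)² = 1.368e-06 m²
R_3 = (1.77×10^-8)(49.1)/(1.368e-06) = 0.6351 Ω
R_total = R_1 + R_2 + R_3 = 2.06 Ω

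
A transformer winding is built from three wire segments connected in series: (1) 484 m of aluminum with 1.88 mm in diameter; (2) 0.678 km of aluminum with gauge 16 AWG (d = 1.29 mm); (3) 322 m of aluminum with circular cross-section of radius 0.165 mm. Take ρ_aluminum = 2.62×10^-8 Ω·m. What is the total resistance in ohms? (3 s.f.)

Seg 1: A = π(d/2)² = π(9.4000e-04 m)² = 2.776e-06 m²
R_1 = (2.62×10^-8)(484)/(2.776e-06) = 4.568 Ω
Seg 2: A = π(1.29/2 mm)² = π(6.4500e-04 m)² = 1.307e-06 m²
R_2 = (2.62×10^-8)(678)/(1.307e-06) = 13.59 Ω
Seg 3: A = πr² = π(1.6500e-04 m)² = 8.553e-08 m²
R_3 = (2.62×10^-8)(322)/(8.553e-08) = 98.64 Ω
R_total = R_1 + R_2 + R_3 = 117 Ω

117 Ω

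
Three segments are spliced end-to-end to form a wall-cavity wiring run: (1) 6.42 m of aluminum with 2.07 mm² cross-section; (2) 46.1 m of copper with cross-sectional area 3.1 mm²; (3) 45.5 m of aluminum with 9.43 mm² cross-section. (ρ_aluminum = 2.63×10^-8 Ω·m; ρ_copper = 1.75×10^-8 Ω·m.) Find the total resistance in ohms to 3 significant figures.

0.469 Ω

Seg 1: A = 2.07 mm² = 2.070e-06 m²
R_1 = (2.63×10^-8)(6.42)/(2.070e-06) = 0.08157 Ω
Seg 2: A = 3.1 mm² = 3.100e-06 m²
R_2 = (1.75×10^-8)(46.1)/(3.100e-06) = 0.2602 Ω
Seg 3: A = 9.43 mm² = 9.430e-06 m²
R_3 = (2.63×10^-8)(45.5)/(9.430e-06) = 0.1269 Ω
R_total = R_1 + R_2 + R_3 = 0.469 Ω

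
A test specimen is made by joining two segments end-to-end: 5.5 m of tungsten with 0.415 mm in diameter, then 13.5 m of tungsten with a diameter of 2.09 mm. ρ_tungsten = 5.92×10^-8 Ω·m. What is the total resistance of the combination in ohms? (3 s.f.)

Segment 1: A = π(d/2)² = π(2.0750e-04 m)² = 1.353e-07 m²
R₁ = ρL/A = (5.92×10^-8)(5.5)/(1.353e-07) = 2.407 Ω
Segment 2: A = π(d/2)² = π(1.0450e-03 m)² = 3.431e-06 m²
R₂ = (5.92×10^-8)(13.5)/(3.431e-06) = 0.233 Ω
R = R₁ + R₂ = 2.64 Ω

2.64 Ω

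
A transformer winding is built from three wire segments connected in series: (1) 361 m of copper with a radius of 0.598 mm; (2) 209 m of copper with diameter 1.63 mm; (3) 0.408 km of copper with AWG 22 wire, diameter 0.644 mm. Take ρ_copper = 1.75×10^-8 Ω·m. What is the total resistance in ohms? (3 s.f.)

29.3 Ω

Seg 1: A = πr² = π(5.9800e-04 m)² = 1.123e-06 m²
R_1 = (1.75×10^-8)(361)/(1.123e-06) = 5.623 Ω
Seg 2: A = π(d/2)² = π(8.1500e-04 m)² = 2.087e-06 m²
R_2 = (1.75×10^-8)(209)/(2.087e-06) = 1.753 Ω
Seg 3: A = π(0.644/2 mm)² = π(3.2200e-04 m)² = 3.257e-07 m²
R_3 = (1.75×10^-8)(408)/(3.257e-07) = 21.92 Ω
R_total = R_1 + R_2 + R_3 = 29.3 Ω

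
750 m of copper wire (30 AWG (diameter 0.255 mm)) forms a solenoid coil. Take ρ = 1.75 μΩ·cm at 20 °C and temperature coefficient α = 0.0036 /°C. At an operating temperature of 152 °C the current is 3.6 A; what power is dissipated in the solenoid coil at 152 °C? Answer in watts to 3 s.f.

ρ = 1.75 μΩ·cm = 1.75×10^-8 Ω·m
A = π(0.255/2 mm)² = π(1.2750e-04 m)² = 5.107e-08 m²
R₍20₎ = ρL/A = (1.75×10^-8)(750)/(5.107e-08) = 257 Ω
R₍152₎ = R₍20₎(1 + αΔT) = 257 × (1 + 0.0036×132) = 379.1 Ω
P = I²R = (3.6)² × 379.1 = 4910 W

4910 W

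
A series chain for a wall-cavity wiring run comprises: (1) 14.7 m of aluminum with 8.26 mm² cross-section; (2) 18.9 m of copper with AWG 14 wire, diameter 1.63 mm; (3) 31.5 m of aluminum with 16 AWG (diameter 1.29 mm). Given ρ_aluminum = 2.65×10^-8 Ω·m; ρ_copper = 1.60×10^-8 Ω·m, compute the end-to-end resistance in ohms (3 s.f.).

Seg 1: A = 8.26 mm² = 8.260e-06 m²
R_1 = (2.65×10^-8)(14.7)/(8.260e-06) = 0.04716 Ω
Seg 2: A = π(1.63/2 mm)² = π(8.1500e-04 m)² = 2.087e-06 m²
R_2 = (1.60×10^-8)(18.9)/(2.087e-06) = 0.1449 Ω
Seg 3: A = π(1.29/2 mm)² = π(6.4500e-04 m)² = 1.307e-06 m²
R_3 = (2.65×10^-8)(31.5)/(1.307e-06) = 0.6387 Ω
R_total = R_1 + R_2 + R_3 = 0.831 Ω

0.831 Ω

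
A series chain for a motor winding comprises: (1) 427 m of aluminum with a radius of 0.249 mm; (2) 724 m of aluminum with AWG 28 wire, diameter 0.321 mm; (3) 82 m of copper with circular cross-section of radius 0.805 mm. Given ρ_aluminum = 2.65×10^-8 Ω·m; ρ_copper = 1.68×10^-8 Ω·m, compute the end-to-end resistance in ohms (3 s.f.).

296 Ω

Seg 1: A = πr² = π(2.4900e-04 m)² = 1.948e-07 m²
R_1 = (2.65×10^-8)(427)/(1.948e-07) = 58.09 Ω
Seg 2: A = π(0.321/2 mm)² = π(1.6050e-04 m)² = 8.093e-08 m²
R_2 = (2.65×10^-8)(724)/(8.093e-08) = 237.1 Ω
Seg 3: A = πr² = π(8.0500e-04 m)² = 2.036e-06 m²
R_3 = (1.68×10^-8)(82)/(2.036e-06) = 0.6767 Ω
R_total = R_1 + R_2 + R_3 = 296 Ω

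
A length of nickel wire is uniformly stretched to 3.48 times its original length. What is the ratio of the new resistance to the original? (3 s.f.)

12.1

Volume constant ⇒ A' = A/k with k = 3.48. R' = ρ(kL)/(A/k) = k²R.
Factor = 12.1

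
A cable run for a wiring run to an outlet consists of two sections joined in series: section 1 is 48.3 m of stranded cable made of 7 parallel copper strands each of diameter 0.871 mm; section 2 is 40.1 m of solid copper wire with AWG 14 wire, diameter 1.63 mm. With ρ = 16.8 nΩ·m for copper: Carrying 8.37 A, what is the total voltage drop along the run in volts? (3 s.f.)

ρ = 16.8 nΩ·m = 1.68×10^-8 Ω·m
Section 1: A_strand = π(4.3550e-04)² = 5.958e-07 m²; R₁ = ρL/(N·A_s) = (1.68×10^-8)(48.3)/(7×5.958e-07) = 0.1946 Ω
Section 2: A = π(1.63/2 mm)² = π(8.1500e-04 m)² = 2.087e-06 m²
R₂ = (1.68×10^-8)(40.1)/(2.087e-06) = 0.3228 Ω
R = R₁ + R₂ = 0.5174 Ω
V = IR = 8.37 × 0.5174 = 4.33 V

4.33 V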